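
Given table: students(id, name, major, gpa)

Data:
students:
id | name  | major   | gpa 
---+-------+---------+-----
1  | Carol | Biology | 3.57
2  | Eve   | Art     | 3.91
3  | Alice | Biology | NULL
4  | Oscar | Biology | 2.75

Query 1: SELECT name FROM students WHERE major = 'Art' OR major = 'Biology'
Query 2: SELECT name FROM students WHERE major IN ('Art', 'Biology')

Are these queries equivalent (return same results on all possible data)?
Yes, equivalent

Both queries return: [('Alice',), ('Carol',), ('Eve',), ('Oscar',)]

Reason: OR vs IN are equivalent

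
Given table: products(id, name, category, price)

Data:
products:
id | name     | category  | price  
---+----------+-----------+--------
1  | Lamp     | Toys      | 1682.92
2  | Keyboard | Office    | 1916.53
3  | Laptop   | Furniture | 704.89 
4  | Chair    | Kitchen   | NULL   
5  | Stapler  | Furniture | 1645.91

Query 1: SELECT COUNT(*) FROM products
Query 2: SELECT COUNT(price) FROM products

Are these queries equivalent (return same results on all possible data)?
No, not equivalent

Query 1 returns: [(5,)]
Query 2 returns: [(4,)]

Reason: COUNT(*) includes NULLs, COUNT(column) excludes them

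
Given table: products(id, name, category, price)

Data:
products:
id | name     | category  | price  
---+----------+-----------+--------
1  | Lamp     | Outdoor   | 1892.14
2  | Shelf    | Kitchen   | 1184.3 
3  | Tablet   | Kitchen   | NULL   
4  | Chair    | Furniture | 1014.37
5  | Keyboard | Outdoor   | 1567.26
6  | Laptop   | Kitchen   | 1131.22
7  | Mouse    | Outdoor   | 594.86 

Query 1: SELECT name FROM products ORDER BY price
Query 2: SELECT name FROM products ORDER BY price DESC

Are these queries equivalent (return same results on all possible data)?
No, not equivalent

Query 1 returns: [('Tablet',), ('Mouse',), ('Chair',), ('Laptop',), ('Shelf',), ('Keyboard',), ('Lamp',)]
Query 2 returns: [('Lamp',), ('Keyboard',), ('Shelf',), ('Laptop',), ('Chair',), ('Mouse',), ('Tablet',)]

Reason: ASC vs DESC gives opposite ordering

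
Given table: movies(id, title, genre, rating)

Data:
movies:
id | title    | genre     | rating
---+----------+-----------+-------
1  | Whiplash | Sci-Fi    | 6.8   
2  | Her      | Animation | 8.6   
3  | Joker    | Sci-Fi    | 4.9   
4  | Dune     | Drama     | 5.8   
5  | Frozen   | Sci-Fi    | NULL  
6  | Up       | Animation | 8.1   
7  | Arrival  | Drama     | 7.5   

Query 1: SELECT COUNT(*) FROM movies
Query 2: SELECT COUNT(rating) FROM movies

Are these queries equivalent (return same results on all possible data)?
No, not equivalent

Query 1 returns: [(7,)]
Query 2 returns: [(6,)]

Reason: COUNT(*) includes NULLs, COUNT(column) excludes them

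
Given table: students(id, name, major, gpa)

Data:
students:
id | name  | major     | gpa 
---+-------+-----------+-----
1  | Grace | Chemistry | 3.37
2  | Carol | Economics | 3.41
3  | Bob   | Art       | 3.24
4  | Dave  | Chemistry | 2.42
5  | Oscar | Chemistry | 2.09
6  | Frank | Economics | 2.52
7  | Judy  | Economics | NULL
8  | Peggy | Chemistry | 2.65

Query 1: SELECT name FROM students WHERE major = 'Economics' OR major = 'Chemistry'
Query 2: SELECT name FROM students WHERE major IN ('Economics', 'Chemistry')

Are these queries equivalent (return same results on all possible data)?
Yes, equivalent

Both queries return: [('Carol',), ('Dave',), ('Frank',), ('Grace',), ('Judy',), ('Oscar',), ('Peggy',)]

Reason: OR vs IN are equivalent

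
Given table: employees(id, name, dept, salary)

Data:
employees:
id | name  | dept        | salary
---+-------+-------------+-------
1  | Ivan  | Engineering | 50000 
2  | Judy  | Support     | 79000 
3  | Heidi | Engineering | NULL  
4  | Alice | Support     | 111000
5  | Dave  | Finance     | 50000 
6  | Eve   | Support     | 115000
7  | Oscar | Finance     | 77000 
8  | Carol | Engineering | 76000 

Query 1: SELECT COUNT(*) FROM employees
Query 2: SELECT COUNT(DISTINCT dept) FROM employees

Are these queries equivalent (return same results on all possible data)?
No, not equivalent

Query 1 returns: [(8,)]
Query 2 returns: [(3,)]

Reason: COUNT(*) counts rows, COUNT(DISTINCT dept) counts unique depts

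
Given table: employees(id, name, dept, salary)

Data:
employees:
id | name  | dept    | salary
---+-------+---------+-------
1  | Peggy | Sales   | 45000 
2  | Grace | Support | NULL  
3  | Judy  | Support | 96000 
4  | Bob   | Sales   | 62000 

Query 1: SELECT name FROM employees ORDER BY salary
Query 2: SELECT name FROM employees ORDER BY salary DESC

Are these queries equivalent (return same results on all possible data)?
No, not equivalent

Query 1 returns: [('Grace',), ('Peggy',), ('Bob',), ('Judy',)]
Query 2 returns: [('Judy',), ('Bob',), ('Peggy',), ('Grace',)]

Reason: ASC vs DESC gives opposite ordering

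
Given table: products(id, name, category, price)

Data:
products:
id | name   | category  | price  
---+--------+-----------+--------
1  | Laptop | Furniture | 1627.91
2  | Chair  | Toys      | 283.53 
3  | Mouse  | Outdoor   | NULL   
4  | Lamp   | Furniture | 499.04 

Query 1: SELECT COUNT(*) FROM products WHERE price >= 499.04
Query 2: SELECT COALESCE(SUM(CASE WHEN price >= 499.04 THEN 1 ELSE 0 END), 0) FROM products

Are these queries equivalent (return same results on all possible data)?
Yes, equivalent

Both queries return: [(2,)]

Reason: COUNT with WHERE vs conditional SUM (COALESCE handles empty-table NULL)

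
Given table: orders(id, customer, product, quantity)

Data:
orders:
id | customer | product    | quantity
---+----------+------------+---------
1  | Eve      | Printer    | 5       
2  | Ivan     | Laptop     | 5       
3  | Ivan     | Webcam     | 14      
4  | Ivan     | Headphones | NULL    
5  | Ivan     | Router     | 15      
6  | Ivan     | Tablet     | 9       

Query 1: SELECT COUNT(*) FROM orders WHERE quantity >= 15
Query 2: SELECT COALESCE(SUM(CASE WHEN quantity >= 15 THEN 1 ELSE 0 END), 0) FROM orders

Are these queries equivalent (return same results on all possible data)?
Yes, equivalent

Both queries return: [(1,)]

Reason: COUNT with WHERE vs conditional SUM (COALESCE handles empty-table NULL)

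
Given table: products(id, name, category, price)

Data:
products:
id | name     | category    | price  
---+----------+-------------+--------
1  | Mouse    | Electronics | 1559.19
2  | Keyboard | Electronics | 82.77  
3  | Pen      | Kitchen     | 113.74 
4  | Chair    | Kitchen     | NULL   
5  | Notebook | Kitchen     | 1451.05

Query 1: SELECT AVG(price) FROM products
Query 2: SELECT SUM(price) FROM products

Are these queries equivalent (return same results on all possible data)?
No, not equivalent

Query 1 returns: [(801.6875,)]
Query 2 returns: [(3206.75,)]

Reason: AVG vs SUM give different aggregate values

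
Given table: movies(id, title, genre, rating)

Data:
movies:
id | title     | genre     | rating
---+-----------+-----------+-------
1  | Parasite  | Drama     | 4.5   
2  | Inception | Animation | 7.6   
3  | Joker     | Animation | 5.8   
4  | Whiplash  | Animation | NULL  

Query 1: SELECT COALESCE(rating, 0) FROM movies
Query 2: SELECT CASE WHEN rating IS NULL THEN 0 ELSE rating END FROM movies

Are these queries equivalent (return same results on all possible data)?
Yes, equivalent

Both queries return: [(0,), (4.5,), (5.8,), (7.6,)]

Reason: COALESCE vs CASE for NULL handling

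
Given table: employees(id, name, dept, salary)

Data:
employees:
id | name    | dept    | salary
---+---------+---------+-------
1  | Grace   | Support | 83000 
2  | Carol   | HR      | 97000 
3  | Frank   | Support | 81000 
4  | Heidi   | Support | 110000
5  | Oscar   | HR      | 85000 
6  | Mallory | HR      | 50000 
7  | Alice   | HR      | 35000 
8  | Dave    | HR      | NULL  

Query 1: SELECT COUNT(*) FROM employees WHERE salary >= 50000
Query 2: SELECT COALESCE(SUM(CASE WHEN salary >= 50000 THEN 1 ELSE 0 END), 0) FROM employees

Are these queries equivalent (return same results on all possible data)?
Yes, equivalent

Both queries return: [(6,)]

Reason: COUNT with WHERE vs conditional SUM (COALESCE handles empty-table NULL)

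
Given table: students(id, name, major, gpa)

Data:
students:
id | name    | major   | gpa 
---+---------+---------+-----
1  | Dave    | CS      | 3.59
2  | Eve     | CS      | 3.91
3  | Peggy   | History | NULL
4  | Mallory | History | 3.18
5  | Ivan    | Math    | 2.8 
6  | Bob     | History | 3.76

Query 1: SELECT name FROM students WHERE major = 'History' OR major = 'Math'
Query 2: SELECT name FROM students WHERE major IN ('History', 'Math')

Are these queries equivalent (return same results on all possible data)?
Yes, equivalent

Both queries return: [('Bob',), ('Ivan',), ('Mallory',), ('Peggy',)]

Reason: OR vs IN are equivalent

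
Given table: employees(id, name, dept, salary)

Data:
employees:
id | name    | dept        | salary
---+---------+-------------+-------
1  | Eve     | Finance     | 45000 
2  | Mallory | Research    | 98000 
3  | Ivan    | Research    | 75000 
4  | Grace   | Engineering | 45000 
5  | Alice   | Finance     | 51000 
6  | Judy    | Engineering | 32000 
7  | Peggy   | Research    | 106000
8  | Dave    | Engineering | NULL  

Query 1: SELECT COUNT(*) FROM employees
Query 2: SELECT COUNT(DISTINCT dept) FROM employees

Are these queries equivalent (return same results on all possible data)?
No, not equivalent

Query 1 returns: [(8,)]
Query 2 returns: [(3,)]

Reason: COUNT(*) counts rows, COUNT(DISTINCT dept) counts unique depts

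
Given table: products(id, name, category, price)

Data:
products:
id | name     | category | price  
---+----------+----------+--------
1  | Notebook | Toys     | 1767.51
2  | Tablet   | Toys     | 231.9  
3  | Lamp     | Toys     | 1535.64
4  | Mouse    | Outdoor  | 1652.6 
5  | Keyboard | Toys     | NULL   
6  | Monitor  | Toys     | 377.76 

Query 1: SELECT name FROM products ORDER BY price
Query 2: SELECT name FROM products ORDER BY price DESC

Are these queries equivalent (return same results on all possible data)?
No, not equivalent

Query 1 returns: [('Keyboard',), ('Tablet',), ('Monitor',), ('Lamp',), ('Mouse',), ('Notebook',)]
Query 2 returns: [('Notebook',), ('Mouse',), ('Lamp',), ('Monitor',), ('Tablet',), ('Keyboard',)]

Reason: ASC vs DESC gives opposite ordering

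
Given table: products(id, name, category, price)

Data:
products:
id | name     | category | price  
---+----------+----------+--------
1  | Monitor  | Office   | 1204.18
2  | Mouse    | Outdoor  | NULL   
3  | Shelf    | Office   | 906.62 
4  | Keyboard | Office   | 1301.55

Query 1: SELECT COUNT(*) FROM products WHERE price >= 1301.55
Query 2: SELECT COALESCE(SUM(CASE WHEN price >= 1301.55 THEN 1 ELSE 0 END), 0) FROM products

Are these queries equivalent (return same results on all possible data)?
Yes, equivalent

Both queries return: [(1,)]

Reason: COUNT with WHERE vs conditional SUM (COALESCE handles empty-table NULL)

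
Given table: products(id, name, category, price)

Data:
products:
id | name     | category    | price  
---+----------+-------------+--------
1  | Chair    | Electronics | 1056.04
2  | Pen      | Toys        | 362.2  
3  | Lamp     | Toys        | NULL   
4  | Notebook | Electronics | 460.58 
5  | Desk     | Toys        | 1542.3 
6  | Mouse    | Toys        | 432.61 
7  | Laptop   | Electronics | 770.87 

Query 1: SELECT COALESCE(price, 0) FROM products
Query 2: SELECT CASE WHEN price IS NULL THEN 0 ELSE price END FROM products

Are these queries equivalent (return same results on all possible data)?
Yes, equivalent

Both queries return: [(0,), (362.2,), (432.61,), (460.58,), (770.87,), (1056.04,), (1542.3,)]

Reason: COALESCE vs CASE for NULL handling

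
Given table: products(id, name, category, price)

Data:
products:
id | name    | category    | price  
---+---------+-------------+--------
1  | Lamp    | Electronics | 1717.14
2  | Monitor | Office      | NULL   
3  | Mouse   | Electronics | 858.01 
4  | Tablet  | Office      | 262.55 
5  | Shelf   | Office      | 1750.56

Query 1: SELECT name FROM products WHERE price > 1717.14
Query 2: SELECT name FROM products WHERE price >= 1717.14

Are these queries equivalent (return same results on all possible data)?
No, not equivalent

Query 1 returns: [('Shelf',)]
Query 2 returns: [('Lamp',), ('Shelf',)]

Reason: > vs >= gives different results when price = 1717.14 exists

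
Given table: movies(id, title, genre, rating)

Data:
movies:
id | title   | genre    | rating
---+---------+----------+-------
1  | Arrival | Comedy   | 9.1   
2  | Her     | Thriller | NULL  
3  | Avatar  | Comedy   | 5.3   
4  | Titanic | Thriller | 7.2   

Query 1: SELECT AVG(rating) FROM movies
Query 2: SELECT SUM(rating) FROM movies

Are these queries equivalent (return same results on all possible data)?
No, not equivalent

Query 1 returns: [(7.2,)]
Query 2 returns: [(21.6,)]

Reason: AVG vs SUM give different aggregate values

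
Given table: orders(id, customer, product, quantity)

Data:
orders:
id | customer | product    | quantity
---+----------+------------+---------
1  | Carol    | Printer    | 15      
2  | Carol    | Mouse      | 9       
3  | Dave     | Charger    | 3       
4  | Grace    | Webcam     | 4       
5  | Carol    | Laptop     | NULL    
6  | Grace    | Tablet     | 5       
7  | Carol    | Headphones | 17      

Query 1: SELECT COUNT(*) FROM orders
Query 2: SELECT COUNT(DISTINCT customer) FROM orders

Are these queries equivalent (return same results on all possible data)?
No, not equivalent

Query 1 returns: [(7,)]
Query 2 returns: [(3,)]

Reason: COUNT(*) counts rows, COUNT(DISTINCT customer) counts unique customers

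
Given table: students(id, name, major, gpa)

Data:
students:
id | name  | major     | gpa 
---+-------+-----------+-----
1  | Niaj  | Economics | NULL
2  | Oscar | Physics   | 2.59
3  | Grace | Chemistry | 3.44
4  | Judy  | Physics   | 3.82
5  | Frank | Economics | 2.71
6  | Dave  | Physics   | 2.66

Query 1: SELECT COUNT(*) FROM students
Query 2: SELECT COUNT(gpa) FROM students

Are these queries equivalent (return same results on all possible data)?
No, not equivalent

Query 1 returns: [(6,)]
Query 2 returns: [(5,)]

Reason: COUNT(*) includes NULLs, COUNT(column) excludes them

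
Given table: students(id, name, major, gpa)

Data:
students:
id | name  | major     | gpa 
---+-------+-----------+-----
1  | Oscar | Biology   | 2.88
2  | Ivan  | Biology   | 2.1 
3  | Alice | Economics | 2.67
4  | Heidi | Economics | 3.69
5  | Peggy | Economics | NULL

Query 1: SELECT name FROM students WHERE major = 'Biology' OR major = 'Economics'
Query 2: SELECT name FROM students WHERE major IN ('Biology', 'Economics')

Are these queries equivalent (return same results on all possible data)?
Yes, equivalent

Both queries return: [('Alice',), ('Heidi',), ('Ivan',), ('Oscar',), ('Peggy',)]

Reason: OR vs IN are equivalent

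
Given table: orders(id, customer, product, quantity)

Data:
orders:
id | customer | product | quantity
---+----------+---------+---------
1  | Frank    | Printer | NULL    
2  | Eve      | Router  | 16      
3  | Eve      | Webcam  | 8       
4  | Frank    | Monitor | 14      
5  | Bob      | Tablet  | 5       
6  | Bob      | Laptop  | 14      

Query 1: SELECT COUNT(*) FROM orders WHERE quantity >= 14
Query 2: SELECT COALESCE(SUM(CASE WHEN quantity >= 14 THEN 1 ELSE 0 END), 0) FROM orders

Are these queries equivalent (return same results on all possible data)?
Yes, equivalent

Both queries return: [(3,)]

Reason: COUNT with WHERE vs conditional SUM (COALESCE handles empty-table NULL)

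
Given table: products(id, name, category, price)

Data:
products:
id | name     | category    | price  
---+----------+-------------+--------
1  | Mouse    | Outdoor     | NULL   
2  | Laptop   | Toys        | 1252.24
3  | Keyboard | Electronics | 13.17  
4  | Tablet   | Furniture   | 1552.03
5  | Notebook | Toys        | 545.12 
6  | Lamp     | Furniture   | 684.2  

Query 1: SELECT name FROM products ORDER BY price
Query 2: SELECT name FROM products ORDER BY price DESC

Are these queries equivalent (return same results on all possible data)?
No, not equivalent

Query 1 returns: [('Mouse',), ('Keyboard',), ('Notebook',), ('Lamp',), ('Laptop',), ('Tablet',)]
Query 2 returns: [('Tablet',), ('Laptop',), ('Lamp',), ('Notebook',), ('Keyboard',), ('Mouse',)]

Reason: ASC vs DESC gives opposite ordering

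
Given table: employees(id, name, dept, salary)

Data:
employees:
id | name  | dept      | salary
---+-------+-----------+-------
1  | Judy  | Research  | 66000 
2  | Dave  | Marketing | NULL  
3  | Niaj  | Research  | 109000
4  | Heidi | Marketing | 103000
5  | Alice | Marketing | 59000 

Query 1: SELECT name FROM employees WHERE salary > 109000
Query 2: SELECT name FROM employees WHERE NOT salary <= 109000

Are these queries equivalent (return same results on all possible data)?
Yes, equivalent

Both queries return: []

Reason: Both filter salary > 109000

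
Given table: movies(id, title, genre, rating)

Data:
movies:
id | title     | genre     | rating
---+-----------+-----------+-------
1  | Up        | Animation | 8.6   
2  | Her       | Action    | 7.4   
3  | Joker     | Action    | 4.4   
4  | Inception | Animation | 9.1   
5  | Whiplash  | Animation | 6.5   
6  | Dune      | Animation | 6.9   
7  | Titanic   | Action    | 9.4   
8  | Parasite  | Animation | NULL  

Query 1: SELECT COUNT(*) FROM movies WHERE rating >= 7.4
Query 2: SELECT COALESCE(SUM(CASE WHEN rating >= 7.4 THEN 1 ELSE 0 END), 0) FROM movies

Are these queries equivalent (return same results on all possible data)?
Yes, equivalent

Both queries return: [(4,)]

Reason: COUNT with WHERE vs conditional SUM (COALESCE handles empty-table NULL)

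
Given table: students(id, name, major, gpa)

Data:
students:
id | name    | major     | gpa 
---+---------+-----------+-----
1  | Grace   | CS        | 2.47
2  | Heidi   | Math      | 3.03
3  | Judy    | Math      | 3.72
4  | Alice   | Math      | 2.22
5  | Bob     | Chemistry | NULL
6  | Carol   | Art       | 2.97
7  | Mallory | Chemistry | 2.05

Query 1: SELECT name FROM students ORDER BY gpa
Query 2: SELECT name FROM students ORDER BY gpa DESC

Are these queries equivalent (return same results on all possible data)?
No, not equivalent

Query 1 returns: [('Bob',), ('Mallory',), ('Alice',), ('Grace',), ('Carol',), ('Heidi',), ('Judy',)]
Query 2 returns: [('Judy',), ('Heidi',), ('Carol',), ('Grace',), ('Alice',), ('Mallory',), ('Bob',)]

Reason: ASC vs DESC gives opposite ordering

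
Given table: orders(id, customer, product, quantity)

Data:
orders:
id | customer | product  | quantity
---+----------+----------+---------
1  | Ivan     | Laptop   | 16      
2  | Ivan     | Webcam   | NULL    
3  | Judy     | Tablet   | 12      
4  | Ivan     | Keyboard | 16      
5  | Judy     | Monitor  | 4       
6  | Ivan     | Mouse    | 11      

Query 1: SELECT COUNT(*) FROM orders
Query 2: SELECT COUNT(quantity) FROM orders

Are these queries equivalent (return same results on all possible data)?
No, not equivalent

Query 1 returns: [(6,)]
Query 2 returns: [(5,)]

Reason: COUNT(*) includes NULLs, COUNT(column) excludes them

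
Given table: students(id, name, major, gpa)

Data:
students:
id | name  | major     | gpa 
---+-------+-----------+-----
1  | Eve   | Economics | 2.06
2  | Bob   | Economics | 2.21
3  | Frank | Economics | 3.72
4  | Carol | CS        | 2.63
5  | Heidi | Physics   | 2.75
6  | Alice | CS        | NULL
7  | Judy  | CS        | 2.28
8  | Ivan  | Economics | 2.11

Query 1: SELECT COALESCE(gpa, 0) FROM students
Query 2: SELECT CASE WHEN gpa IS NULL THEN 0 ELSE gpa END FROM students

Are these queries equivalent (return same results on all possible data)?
Yes, equivalent

Both queries return: [(0,), (2.06,), (2.11,), (2.21,), (2.28,), (2.63,), (2.75,), (3.72,)]

Reason: COALESCE vs CASE for NULL handling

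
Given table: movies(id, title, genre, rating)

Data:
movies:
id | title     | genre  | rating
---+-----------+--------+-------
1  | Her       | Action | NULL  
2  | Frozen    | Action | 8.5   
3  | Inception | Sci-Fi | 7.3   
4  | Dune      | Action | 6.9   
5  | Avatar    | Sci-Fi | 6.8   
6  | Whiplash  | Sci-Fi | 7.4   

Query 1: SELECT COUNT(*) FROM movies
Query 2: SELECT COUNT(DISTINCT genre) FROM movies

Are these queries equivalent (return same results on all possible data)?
No, not equivalent

Query 1 returns: [(6,)]
Query 2 returns: [(2,)]

Reason: COUNT(*) counts rows, COUNT(DISTINCT genre) counts unique genres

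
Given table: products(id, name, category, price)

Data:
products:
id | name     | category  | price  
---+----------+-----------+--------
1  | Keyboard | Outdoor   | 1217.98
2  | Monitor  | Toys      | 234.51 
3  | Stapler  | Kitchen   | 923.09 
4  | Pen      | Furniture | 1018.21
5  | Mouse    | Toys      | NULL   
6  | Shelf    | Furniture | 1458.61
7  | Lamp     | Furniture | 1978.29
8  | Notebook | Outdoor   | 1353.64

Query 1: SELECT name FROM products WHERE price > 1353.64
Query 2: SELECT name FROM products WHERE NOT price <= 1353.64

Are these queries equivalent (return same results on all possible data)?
Yes, equivalent

Both queries return: [('Lamp',), ('Shelf',)]

Reason: Both filter price > 1353.64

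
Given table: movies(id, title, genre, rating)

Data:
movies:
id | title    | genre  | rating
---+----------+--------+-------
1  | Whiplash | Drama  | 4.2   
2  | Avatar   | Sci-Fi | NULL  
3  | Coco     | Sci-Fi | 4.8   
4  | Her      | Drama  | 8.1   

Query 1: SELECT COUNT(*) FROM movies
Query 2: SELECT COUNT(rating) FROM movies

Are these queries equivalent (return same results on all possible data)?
No, not equivalent

Query 1 returns: [(4,)]
Query 2 returns: [(3,)]

Reason: COUNT(*) includes NULLs, COUNT(column) excludes them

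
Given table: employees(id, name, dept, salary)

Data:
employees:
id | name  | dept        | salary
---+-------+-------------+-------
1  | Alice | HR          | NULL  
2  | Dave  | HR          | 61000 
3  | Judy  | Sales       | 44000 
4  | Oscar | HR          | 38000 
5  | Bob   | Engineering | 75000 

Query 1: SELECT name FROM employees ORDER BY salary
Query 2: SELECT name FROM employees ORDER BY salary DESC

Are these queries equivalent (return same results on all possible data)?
No, not equivalent

Query 1 returns: [('Alice',), ('Oscar',), ('Judy',), ('Dave',), ('Bob',)]
Query 2 returns: [('Bob',), ('Dave',), ('Judy',), ('Oscar',), ('Alice',)]

Reason: ASC vs DESC gives opposite ordering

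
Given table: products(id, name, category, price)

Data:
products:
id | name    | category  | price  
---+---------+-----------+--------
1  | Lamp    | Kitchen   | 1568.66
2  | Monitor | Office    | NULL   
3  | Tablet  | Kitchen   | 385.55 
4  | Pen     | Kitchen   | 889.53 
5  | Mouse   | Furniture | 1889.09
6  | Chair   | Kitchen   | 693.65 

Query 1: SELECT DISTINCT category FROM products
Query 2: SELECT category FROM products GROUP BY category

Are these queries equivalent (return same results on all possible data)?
Yes, equivalent

Both queries return: [('Furniture',), ('Kitchen',), ('Office',)]

Reason: Both get unique categorys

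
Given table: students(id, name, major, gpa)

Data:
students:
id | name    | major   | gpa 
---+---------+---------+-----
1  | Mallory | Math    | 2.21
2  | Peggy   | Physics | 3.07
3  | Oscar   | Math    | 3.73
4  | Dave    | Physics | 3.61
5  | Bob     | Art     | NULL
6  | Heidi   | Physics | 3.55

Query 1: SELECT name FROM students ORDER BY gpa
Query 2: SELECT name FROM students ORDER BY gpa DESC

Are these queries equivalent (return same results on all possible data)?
No, not equivalent

Query 1 returns: [('Bob',), ('Mallory',), ('Peggy',), ('Heidi',), ('Dave',), ('Oscar',)]
Query 2 returns: [('Oscar',), ('Dave',), ('Heidi',), ('Peggy',), ('Mallory',), ('Bob',)]

Reason: ASC vs DESC gives opposite ordering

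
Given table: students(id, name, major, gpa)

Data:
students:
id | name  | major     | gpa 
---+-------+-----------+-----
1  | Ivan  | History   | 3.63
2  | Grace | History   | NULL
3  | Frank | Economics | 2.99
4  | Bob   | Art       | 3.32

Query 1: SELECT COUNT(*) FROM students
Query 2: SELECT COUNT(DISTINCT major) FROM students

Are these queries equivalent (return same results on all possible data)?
No, not equivalent

Query 1 returns: [(4,)]
Query 2 returns: [(3,)]

Reason: COUNT(*) counts rows, COUNT(DISTINCT major) counts unique majors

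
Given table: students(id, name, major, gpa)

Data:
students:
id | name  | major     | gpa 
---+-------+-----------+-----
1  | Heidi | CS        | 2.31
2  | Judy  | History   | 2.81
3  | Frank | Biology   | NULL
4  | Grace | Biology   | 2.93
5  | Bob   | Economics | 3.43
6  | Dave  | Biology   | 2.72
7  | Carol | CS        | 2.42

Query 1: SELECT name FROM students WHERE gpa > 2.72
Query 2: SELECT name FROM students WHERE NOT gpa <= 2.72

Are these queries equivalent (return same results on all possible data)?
Yes, equivalent

Both queries return: [('Bob',), ('Grace',), ('Judy',)]

Reason: Both filter gpa > 2.72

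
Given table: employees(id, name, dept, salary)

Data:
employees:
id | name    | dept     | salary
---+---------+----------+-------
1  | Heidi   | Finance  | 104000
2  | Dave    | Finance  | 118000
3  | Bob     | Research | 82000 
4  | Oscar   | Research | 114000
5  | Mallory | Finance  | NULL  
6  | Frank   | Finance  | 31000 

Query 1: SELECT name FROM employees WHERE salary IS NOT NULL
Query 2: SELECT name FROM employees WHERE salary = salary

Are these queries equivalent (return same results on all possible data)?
Yes, equivalent

Both queries return: [('Bob',), ('Dave',), ('Frank',), ('Heidi',), ('Oscar',)]

Reason: IS NOT NULL vs self-equality (both exclude NULLs)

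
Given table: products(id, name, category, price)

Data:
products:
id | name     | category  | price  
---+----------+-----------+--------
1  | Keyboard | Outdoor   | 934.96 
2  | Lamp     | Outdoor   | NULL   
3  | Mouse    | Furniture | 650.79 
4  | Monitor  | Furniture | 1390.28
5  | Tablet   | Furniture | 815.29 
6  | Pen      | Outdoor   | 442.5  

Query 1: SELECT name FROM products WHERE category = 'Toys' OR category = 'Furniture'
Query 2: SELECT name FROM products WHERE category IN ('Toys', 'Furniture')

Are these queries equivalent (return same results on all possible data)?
Yes, equivalent

Both queries return: [('Monitor',), ('Mouse',), ('Tablet',)]

Reason: OR vs IN are equivalent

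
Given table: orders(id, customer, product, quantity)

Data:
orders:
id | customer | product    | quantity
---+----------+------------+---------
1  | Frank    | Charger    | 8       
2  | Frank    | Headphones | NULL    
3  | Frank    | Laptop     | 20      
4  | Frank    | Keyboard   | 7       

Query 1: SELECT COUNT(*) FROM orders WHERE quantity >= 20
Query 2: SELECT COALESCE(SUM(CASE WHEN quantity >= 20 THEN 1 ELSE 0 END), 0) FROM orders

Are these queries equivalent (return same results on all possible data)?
Yes, equivalent

Both queries return: [(1,)]

Reason: COUNT with WHERE vs conditional SUM (COALESCE handles empty-table NULL)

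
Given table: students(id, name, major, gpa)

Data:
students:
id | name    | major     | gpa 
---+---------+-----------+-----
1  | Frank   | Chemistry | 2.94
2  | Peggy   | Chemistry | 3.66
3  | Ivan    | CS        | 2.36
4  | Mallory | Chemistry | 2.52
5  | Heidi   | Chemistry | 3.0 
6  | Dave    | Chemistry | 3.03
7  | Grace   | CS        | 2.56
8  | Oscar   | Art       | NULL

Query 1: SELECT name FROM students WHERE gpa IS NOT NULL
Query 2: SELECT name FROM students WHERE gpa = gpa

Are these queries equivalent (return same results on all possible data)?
Yes, equivalent

Both queries return: [('Dave',), ('Frank',), ('Grace',), ('Heidi',), ('Ivan',), ('Mallory',), ('Peggy',)]

Reason: IS NOT NULL vs self-equality (both exclude NULLs)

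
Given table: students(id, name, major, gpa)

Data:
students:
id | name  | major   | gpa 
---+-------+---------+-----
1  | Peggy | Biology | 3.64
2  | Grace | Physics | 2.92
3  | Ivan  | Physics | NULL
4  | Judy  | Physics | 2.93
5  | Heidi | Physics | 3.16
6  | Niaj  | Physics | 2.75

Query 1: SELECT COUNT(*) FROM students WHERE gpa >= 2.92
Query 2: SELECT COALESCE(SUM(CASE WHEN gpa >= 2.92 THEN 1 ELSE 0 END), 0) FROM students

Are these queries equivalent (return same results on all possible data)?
Yes, equivalent

Both queries return: [(4,)]

Reason: COUNT with WHERE vs conditional SUM (COALESCE handles empty-table NULL)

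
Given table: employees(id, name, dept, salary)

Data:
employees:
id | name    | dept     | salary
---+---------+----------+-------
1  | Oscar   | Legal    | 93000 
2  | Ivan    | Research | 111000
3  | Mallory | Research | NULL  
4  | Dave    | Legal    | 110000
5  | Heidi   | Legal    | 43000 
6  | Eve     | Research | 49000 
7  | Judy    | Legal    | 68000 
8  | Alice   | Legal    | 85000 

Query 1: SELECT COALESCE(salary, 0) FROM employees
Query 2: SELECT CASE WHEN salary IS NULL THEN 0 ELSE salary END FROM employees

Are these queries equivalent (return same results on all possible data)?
Yes, equivalent

Both queries return: [(0,), (43000,), (49000,), (68000,), (85000,), (93000,), (110000,), (111000,)]

Reason: COALESCE vs CASE for NULL handling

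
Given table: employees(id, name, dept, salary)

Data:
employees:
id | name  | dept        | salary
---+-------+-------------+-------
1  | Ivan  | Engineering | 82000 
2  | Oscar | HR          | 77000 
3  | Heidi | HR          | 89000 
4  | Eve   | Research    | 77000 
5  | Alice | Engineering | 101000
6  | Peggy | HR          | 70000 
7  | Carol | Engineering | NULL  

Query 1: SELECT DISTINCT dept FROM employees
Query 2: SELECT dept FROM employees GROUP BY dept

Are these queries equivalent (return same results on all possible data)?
Yes, equivalent

Both queries return: [('Engineering',), ('HR',), ('Research',)]

Reason: Both get unique depts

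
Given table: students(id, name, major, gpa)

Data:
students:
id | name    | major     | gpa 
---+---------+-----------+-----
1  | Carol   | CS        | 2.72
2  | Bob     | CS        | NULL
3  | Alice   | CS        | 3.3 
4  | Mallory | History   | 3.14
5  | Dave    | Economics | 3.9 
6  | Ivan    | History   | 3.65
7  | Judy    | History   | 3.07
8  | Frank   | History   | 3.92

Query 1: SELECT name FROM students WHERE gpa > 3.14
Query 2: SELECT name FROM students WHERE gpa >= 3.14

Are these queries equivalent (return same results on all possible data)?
No, not equivalent

Query 1 returns: [('Alice',), ('Dave',), ('Ivan',), ('Frank',)]
Query 2 returns: [('Alice',), ('Mallory',), ('Dave',), ('Ivan',), ('Frank',)]

Reason: > vs >= gives different results when gpa = 3.14 exists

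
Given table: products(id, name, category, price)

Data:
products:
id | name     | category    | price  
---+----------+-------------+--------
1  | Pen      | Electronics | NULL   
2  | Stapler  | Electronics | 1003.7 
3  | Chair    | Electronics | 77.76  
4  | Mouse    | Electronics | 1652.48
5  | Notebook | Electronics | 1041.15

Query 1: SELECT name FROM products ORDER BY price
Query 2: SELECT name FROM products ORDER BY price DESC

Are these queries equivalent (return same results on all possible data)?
No, not equivalent

Query 1 returns: [('Pen',), ('Chair',), ('Stapler',), ('Notebook',), ('Mouse',)]
Query 2 returns: [('Mouse',), ('Notebook',), ('Stapler',), ('Chair',), ('Pen',)]

Reason: ASC vs DESC gives opposite ordering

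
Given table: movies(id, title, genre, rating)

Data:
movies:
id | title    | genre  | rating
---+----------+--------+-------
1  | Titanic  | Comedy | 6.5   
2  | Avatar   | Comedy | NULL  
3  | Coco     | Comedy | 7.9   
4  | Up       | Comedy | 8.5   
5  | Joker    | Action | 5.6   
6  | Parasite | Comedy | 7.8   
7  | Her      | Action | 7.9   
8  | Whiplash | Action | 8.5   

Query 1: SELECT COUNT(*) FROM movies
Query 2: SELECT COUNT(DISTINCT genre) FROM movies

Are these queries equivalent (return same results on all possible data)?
No, not equivalent

Query 1 returns: [(8,)]
Query 2 returns: [(2,)]

Reason: COUNT(*) counts rows, COUNT(DISTINCT genre) counts unique genres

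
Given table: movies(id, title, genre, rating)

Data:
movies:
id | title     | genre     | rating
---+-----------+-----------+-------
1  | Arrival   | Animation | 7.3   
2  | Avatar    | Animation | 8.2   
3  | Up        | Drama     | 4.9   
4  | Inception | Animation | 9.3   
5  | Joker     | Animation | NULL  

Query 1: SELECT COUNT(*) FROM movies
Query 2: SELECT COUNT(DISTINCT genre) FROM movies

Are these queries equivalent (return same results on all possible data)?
No, not equivalent

Query 1 returns: [(5,)]
Query 2 returns: [(2,)]

Reason: COUNT(*) counts rows, COUNT(DISTINCT genre) counts unique genres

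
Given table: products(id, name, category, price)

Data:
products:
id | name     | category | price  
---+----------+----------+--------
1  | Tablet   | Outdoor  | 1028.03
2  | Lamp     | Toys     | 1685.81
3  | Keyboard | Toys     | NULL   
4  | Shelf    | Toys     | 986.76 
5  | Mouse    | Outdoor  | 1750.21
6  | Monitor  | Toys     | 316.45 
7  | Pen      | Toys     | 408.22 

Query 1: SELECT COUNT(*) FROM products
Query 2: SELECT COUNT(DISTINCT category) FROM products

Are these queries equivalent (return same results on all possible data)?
No, not equivalent

Query 1 returns: [(7,)]
Query 2 returns: [(2,)]

Reason: COUNT(*) counts rows, COUNT(DISTINCT category) counts unique categorys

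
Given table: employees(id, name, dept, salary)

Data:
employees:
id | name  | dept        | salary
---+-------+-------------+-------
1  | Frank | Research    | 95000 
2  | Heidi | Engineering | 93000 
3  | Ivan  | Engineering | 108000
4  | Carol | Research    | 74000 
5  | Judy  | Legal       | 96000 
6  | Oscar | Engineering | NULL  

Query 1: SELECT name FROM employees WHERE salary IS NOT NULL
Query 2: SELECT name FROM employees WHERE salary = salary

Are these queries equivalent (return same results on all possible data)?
Yes, equivalent

Both queries return: [('Carol',), ('Frank',), ('Heidi',), ('Ivan',), ('Judy',)]

Reason: IS NOT NULL vs self-equality (both exclude NULLs)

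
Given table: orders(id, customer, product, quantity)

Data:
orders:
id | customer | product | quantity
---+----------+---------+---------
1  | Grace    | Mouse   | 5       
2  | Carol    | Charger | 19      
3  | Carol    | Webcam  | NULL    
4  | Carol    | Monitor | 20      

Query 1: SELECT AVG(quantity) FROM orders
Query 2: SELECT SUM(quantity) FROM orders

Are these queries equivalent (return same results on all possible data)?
No, not equivalent

Query 1 returns: [(14.666666666666666,)]
Query 2 returns: [(44,)]

Reason: AVG vs SUM give different aggregate values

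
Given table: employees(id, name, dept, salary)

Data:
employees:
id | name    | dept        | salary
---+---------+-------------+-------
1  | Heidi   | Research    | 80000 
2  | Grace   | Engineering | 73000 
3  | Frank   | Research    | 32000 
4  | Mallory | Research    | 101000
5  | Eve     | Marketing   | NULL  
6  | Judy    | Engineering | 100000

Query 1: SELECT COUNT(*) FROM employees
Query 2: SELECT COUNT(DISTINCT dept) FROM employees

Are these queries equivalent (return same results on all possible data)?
No, not equivalent

Query 1 returns: [(6,)]
Query 2 returns: [(3,)]

Reason: COUNT(*) counts rows, COUNT(DISTINCT dept) counts unique depts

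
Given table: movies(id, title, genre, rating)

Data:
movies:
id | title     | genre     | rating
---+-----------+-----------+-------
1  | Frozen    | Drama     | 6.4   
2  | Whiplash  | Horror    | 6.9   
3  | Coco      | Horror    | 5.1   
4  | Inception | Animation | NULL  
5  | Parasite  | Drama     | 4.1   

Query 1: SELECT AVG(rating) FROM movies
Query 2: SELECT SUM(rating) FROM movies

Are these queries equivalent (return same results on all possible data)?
No, not equivalent

Query 1 returns: [(5.625,)]
Query 2 returns: [(22.5,)]

Reason: AVG vs SUM give different aggregate values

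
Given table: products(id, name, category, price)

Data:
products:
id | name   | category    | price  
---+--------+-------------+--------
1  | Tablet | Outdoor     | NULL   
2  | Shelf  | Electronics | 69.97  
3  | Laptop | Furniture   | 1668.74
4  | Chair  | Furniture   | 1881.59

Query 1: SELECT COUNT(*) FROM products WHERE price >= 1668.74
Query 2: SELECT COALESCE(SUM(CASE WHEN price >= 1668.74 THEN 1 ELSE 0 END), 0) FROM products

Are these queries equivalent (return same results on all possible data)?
Yes, equivalent

Both queries return: [(2,)]

Reason: COUNT with WHERE vs conditional SUM (COALESCE handles empty-table NULL)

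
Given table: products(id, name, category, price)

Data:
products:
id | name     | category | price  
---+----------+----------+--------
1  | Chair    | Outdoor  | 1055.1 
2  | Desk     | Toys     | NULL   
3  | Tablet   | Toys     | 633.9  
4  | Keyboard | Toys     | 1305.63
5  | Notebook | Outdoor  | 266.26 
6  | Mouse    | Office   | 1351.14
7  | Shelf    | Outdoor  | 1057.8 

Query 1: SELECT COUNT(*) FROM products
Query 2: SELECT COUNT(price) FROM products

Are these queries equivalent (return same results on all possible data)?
No, not equivalent

Query 1 returns: [(7,)]
Query 2 returns: [(6,)]

Reason: COUNT(*) includes NULLs, COUNT(column) excludes them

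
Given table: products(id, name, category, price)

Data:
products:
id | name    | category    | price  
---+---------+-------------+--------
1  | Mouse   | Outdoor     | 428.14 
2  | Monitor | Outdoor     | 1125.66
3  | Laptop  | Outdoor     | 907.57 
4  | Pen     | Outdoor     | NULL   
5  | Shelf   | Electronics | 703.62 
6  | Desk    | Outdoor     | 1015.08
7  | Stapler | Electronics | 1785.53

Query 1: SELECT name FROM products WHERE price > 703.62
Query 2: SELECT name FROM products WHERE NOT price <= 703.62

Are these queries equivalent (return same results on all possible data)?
Yes, equivalent

Both queries return: [('Desk',), ('Laptop',), ('Monitor',), ('Stapler',)]

Reason: Both filter price > 703.62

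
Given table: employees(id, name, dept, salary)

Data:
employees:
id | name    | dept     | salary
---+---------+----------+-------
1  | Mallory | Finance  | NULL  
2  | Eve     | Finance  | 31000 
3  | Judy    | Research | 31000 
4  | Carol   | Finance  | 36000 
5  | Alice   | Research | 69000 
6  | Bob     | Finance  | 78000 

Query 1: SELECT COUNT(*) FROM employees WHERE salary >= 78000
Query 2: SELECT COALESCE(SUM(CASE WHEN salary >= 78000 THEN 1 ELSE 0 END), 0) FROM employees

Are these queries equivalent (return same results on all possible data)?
Yes, equivalent

Both queries return: [(1,)]

Reason: COUNT with WHERE vs conditional SUM (COALESCE handles empty-table NULL)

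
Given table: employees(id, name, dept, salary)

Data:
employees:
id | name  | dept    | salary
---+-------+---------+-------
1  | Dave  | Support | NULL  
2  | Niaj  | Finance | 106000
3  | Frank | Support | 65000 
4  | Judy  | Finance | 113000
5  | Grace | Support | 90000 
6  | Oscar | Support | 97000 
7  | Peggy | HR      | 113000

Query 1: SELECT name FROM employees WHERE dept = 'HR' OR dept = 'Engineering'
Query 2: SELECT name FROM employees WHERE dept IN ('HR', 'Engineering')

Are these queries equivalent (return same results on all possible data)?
Yes, equivalent

Both queries return: [('Peggy',)]

Reason: OR vs IN are equivalent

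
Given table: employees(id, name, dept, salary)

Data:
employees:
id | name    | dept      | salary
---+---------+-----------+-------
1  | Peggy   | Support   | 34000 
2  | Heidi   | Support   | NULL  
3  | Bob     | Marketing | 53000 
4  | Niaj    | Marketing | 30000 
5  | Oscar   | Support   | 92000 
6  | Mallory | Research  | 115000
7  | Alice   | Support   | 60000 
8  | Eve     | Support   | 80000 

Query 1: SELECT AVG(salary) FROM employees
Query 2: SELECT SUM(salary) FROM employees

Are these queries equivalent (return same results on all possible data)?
No, not equivalent

Query 1 returns: [(66285.71428571429,)]
Query 2 returns: [(464000,)]

Reason: AVG vs SUM give different aggregate values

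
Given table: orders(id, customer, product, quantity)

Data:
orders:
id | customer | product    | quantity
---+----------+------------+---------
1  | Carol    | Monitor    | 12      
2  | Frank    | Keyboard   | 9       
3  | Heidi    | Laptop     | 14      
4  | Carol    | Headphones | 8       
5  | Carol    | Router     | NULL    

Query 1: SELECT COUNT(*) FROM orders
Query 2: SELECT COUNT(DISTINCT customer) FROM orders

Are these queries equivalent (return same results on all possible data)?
No, not equivalent

Query 1 returns: [(5,)]
Query 2 returns: [(3,)]

Reason: COUNT(*) counts rows, COUNT(DISTINCT customer) counts unique customers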